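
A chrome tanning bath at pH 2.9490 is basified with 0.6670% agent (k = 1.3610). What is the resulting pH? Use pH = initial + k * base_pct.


Formula: pH_final = pH_initial + k * base_pct
Substituting: pH_final = 2.9490 + 1.3610 * 0.6670
Result: 3.8568


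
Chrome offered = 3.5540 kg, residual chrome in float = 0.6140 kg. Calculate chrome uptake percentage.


Formula: Uptake = (offered - residual) / offered * 100
Substituting: Uptake = (3.5540 - 0.6140) / 3.5540 * 100
Result: 82.7237 %


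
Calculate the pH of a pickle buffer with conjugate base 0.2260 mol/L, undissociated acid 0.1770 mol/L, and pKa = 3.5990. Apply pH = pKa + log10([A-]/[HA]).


ratio = [A-] / [HA] = 0.2260 / 0.1770 = 1.2768
log10(ratio) = 0.1061
pH = pKa + log10(ratio) = 3.5990 + 0.1061 = 3.7051


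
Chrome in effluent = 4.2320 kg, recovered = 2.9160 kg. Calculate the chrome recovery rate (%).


Formula: Recovery = recovered / input * 100
Substituting: Recovery = 2.9160 / 4.2320 * 100
Result: 68.9036 %


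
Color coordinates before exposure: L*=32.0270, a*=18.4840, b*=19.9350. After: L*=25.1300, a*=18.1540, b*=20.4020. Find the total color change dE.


dL = -6.8970, da = -0.3300, db = 0.4670
dE = sqrt((-6.8970)^2 + (-0.3300)^2 + 0.4670^2) = 6.9207


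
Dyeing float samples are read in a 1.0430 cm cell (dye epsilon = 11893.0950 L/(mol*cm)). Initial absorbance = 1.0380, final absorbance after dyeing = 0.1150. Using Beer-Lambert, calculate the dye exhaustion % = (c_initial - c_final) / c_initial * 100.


c_initial = A_i / (epsilon * l) = 1.0380 / (11893.0950 * 1.0430) = 8.3679e-05 mol/L
c_final = A_f / (epsilon * l) = 0.1150 / (11893.0950 * 1.0430) = 9.2708e-06 mol/L
Exhaustion = (c_initial - c_final) / c_initial * 100 = (8.3679e-05 - 9.2708e-06) / 8.3679e-05 * 100 = 88.9210 %


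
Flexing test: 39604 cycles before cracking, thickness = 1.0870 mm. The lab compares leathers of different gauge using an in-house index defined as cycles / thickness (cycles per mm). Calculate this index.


Formula: Index = cycles / thickness
Substituting: Index = 39604 / 1.0870
Result: 36434.2226 cycles/mm


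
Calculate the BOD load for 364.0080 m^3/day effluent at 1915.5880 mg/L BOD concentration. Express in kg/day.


Formula: BOD_load = volume * conc / 1000
Substituting: BOD_load = 364.0080 * 1915.5880 / 1000
Result: 697.2894 kg/day


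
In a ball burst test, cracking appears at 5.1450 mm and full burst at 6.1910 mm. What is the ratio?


Formula: Ratio = crack / burst
Substituting: Ratio = 5.1450 / 6.1910
Result: 0.8310


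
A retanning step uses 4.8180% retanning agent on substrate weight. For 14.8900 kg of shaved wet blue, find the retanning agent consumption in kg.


Formula: Retan = substrate * pct / 100
Substituting: Retan = 14.8900 * 4.8180 / 100
Result: 0.7174 kg


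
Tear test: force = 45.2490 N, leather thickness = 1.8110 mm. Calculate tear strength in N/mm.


Formula: Tear strength = force / thickness
Substituting: Tear strength = 45.2490 / 1.8110
Result: 24.9856 N/mm


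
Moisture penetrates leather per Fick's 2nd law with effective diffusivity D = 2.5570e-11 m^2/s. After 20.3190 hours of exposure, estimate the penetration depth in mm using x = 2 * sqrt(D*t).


t = 20.3190 hr * 3600 = 73148.4000 s
D * t = 2.5570e-11 * 73148.4000 = 1.8704e-06
x = 2 * sqrt(D*t) = 2 * sqrt(1.8704e-06) = 0.00273525 m = 2.7353 mm


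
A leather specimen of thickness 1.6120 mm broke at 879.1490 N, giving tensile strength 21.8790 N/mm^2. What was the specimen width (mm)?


Formula: w = F / (TS * t)
Substituting: w = 879.1490 / (21.8790 * 1.6120)
Result: 24.9270 mm


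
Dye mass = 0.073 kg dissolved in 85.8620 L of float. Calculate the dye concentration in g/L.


Formula: Conc = dye_mass(kg) / volume(L) * 1000
Substituting: Conc = 0.073 / 85.8620 * 1000
Result: 0.8502 g/L


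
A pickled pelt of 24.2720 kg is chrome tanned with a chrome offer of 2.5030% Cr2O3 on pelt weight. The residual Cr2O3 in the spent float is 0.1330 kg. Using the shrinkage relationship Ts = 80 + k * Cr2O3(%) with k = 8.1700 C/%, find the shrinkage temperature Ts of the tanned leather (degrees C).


Offered = pelt * offer_pct / 100 = 24.2720 * 2.5030 / 100 = 0.6075 kg
Uptake = offered - residual = 0.6075 - 0.1330 = 0.4745 kg
Cr2O3% on pelt = uptake / pelt * 100 = 0.4745 / 24.2720 * 100 = 1.9550 %
Ts = 80 + k * Cr2O3% = 80 + 8.1700 * 1.9550 = 95.9727 C


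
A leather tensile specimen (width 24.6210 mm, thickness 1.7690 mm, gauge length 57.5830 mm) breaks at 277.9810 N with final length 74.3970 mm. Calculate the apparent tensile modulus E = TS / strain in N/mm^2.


TS = F / (w * t) = 277.9810 / (24.6210 * 1.7690) = 6.3824 N/mm^2
strain = (Lf - L0) / L0 = (74.3970 - 57.5830) / 57.5830 = 0.2920
E = TS / strain = 6.3824 / 0.2920 = 21.8577 N/mm^2


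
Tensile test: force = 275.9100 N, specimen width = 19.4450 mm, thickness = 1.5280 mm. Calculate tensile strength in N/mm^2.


Formula: TS = force / (width * thickness)
Substituting: TS = 275.9100 / (19.4450 * 1.5280)
Result: 9.2862 N/mm^2


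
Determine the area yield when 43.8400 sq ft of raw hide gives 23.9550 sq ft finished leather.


Formula: Yield = finished / raw * 100
Substituting: Yield = 23.9550 / 43.8400 * 100
Result: 54.6419 %


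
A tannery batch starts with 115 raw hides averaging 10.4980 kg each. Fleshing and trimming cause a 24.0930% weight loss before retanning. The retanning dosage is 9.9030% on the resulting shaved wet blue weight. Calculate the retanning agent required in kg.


Total_raw = N * avg_wt = 115 * 10.4980 = 1207.2700 kg
Substrate = Total_raw * (1 - loss/100) = 1207.2700 * (1 - 24.0930/100) = 916.4024 kg
Retan = Substrate * pct / 100 = 916.4024 * 9.9030 / 100 = 90.7513 kg


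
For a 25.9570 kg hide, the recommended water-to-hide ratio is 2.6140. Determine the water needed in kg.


Formula: Water = hide_weight * ratio
Substituting: Water = 25.9570 * 2.6140
Result: 67.8516 kg


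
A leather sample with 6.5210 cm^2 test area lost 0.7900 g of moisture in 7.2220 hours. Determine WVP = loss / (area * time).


Formula: WVP = loss / (area * time)
Substituting: WVP = 0.7900 / (6.5210 * 7.2220)
Result: 0.0167747 g/(cm^2*hr)


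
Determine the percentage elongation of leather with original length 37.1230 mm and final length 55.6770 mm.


Formula: Elongation = (Lf - L0) / L0 * 100
Substituting: Elongation = (55.6770 - 37.1230) / 37.1230 * 100
Result: 49.9798 %


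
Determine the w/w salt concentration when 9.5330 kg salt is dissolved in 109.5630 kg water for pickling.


Formula: Conc = salt / (water + salt) * 100
Substituting: Conc = 9.5330 / (109.5630 + 9.5330) * 100
Result: 8.0045 %


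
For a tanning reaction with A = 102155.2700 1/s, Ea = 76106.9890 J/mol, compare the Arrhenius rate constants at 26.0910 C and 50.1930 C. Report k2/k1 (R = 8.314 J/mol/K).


T1 = 26.0910 + 273.15 = 299.2410 K; T2 = 50.1930 + 273.15 = 323.3430 K
k1 = A * exp(-Ea/(R*T1)) = 102155.2700 * exp(-76106.9890/(8.314*299.2410)) = 5.2938e-09 1/s
k2 = A * exp(-Ea/(R*T2)) = 102155.2700 * exp(-76106.9890/(8.314*323.3430)) = 5.1769e-08 1/s
k2/k1 = 5.1769e-08 / 5.2938e-09 = 9.7792


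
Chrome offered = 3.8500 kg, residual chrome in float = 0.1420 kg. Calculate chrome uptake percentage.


Formula: Uptake = (offered - residual) / offered * 100
Substituting: Uptake = (3.8500 - 0.1420) / 3.8500 * 100
Result: 96.3117 %


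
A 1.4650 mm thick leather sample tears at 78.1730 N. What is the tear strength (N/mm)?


Formula: Tear strength = force / thickness
Substituting: Tear strength = 78.1730 / 1.4650
Result: 53.3604 N/mm


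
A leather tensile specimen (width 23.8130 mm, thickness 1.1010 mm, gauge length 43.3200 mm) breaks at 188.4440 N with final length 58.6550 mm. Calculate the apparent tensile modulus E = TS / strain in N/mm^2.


TS = F / (w * t) = 188.4440 / (23.8130 * 1.1010) = 7.1876 N/mm^2
strain = (Lf - L0) / L0 = (58.6550 - 43.3200) / 43.3200 = 0.3540
E = TS / strain = 7.1876 / 0.3540 = 20.3042 N/mm^2


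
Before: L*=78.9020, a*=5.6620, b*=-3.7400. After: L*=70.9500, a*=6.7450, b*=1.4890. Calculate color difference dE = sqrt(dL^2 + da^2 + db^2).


dL = -7.9520, da = 1.0830, db = 5.2290
dE = sqrt((-7.9520)^2 + 1.0830^2 + 5.2290^2) = 9.5786


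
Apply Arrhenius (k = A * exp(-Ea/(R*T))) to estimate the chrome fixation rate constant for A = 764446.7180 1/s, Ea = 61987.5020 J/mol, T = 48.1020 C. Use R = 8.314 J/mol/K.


T_K = T_C + 273.15 = 48.1020 + 273.15 = 321.2520 K
exponent = -Ea / (R * T_K) = -61987.5020 / (8.314 * 321.2520) = -23.2086
k = A * exp(exponent) = 764446.7180 * exp(-23.2086) = 6.3679e-05 1/s


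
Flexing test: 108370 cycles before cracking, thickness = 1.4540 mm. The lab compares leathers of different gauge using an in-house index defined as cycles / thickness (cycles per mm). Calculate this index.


Formula: Index = cycles / thickness
Substituting: Index = 108370 / 1.4540
Result: 74532.3246 cycles/mm


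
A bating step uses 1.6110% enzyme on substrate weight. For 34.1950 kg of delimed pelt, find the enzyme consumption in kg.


Formula: Enzyme = substrate * pct / 100
Substituting: Enzyme = 34.1950 * 1.6110 / 100
Result: 0.5509 kg


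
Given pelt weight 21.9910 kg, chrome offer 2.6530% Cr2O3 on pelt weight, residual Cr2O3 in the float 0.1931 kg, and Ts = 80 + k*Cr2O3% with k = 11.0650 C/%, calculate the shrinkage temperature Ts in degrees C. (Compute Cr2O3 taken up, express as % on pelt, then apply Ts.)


Offered = pelt * offer_pct / 100 = 21.9910 * 2.6530 / 100 = 0.5834 kg
Uptake = offered - residual = 0.5834 - 0.1931 = 0.3903 kg
Cr2O3% on pelt = uptake / pelt * 100 = 0.3903 / 21.9910 * 100 = 1.7749 %
Ts = 80 + k * Cr2O3% = 80 + 11.0650 * 1.7749 = 99.6394 C


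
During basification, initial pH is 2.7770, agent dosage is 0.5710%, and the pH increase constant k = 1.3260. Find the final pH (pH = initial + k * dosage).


Formula: pH_final = pH_initial + k * base_pct
Substituting: pH_final = 2.7770 + 1.3260 * 0.5710
Result: 3.5341


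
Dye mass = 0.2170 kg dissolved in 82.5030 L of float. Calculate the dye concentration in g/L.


Formula: Conc = dye_mass(kg) / volume(L) * 1000
Substituting: Conc = 0.2170 / 82.5030 * 1000
Result: 2.6302 g/L


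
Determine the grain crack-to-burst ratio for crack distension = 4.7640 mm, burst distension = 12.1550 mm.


Formula: Ratio = crack / burst
Substituting: Ratio = 4.7640 / 12.1550
Result: 0.3919


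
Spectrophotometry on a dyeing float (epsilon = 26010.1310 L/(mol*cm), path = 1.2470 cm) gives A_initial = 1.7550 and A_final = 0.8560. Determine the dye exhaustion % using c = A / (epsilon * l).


c_initial = A_i / (epsilon * l) = 1.7550 / (26010.1310 * 1.2470) = 5.4109e-05 mol/L
c_final = A_f / (epsilon * l) = 0.8560 / (26010.1310 * 1.2470) = 2.6392e-05 mol/L
Exhaustion = (c_initial - c_final) / c_initial * 100 = (5.4109e-05 - 2.6392e-05) / 5.4109e-05 * 100 = 51.2251 %


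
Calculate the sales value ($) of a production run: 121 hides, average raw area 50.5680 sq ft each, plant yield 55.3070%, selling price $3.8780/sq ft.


Raw_total = N * avg_area = 121 * 50.5680 = 6118.7280 sq ft
Finished = Raw_total * yield / 100 = 6118.7280 * 55.3070 / 100 = 3384.0849 sq ft
Value = Finished * price = 3384.0849 * 3.8780 = 13123.4812 $


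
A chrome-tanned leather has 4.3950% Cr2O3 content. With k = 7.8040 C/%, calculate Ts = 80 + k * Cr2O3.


Formula: Ts = 80 + k * Cr2O3
Substituting: Ts = 80 + 7.8040 * 4.3950
Result: 114.2986 C


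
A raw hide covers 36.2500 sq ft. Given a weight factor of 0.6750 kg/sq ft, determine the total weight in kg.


Formula: Weight = area * weight_per_sqft
Substituting: Weight = 36.2500 * 0.6750
Result: 24.4688 kg


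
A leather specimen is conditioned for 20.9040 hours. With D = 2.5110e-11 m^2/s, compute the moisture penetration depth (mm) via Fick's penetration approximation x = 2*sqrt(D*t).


t = 20.9040 hr * 3600 = 75254.4000 s
D * t = 2.5110e-11 * 75254.4000 = 1.8896e-06
x = 2 * sqrt(D*t) = 2 * sqrt(1.8896e-06) = 0.00274928 m = 2.7493 mm


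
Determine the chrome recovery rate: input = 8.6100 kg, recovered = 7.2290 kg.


Formula: Recovery = recovered / input * 100
Substituting: Recovery = 7.2290 / 8.6100 * 100
Result: 83.9605 %


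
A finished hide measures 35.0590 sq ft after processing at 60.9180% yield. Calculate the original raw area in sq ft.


Formula: raw = finished * 100 / yield
Substituting: raw = 35.0590 * 100 / 60.9180
Result: 57.5511 sq ft


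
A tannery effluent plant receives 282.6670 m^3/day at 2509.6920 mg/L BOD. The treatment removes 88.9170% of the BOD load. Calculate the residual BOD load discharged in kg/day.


Load_in = volume * conc / 1000 = 282.6670 * 2509.6920 / 1000 = 709.4071 kg/day
Removed = Load_in * eff / 100 = 709.4071 * 88.9170 / 100 = 630.7835 kg/day
Load_out = Load_in - Removed = 709.4071 - 630.7835 = 78.6236 kg/day


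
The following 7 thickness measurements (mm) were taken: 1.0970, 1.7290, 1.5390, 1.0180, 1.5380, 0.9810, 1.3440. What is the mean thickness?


Formula: Average = sum / n
Substituting: Average = 9.2460 / 7
Result: 1.3209 mm


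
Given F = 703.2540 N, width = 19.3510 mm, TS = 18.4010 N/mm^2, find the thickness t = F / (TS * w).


Formula: t = F / (TS * w)
Substituting: t = 703.2540 / (18.4010 * 19.3510)
Result: 1.9750 mm


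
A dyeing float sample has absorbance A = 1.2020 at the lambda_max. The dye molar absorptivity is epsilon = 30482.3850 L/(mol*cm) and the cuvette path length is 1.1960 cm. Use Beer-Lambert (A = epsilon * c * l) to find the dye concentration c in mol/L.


Formula: c = A / (epsilon * l)
Substituting: c = 1.2020 / (30482.3850 * 1.1960)
Result: 3.2970e-05 mol/L


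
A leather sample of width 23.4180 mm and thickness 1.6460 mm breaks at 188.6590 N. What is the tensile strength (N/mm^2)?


Formula: TS = force / (width * thickness)
Substituting: TS = 188.6590 / (23.4180 * 1.6460)
Result: 4.8944 N/mm^2


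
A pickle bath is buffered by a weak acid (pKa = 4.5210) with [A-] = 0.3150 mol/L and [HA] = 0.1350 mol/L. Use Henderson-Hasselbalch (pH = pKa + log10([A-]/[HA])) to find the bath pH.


ratio = [A-] / [HA] = 0.3150 / 0.1350 = 2.3333
log10(ratio) = 0.3680
pH = pKa + log10(ratio) = 4.5210 + 0.3680 = 4.8890


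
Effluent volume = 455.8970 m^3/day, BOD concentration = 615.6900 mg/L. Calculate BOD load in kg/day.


Formula: BOD_load = volume * conc / 1000
Substituting: BOD_load = 455.8970 * 615.6900 / 1000
Result: 280.6912 kg/day


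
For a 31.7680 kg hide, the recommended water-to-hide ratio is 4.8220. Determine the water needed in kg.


Formula: Water = hide_weight * ratio
Substituting: Water = 31.7680 * 4.8220
Result: 153.1853 kg


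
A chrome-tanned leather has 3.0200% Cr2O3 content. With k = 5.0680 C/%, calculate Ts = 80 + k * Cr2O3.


Formula: Ts = 80 + k * Cr2O3
Substituting: Ts = 80 + 5.0680 * 3.0200
Result: 95.3054 C


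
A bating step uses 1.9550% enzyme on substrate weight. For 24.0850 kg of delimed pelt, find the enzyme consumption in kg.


Formula: Enzyme = substrate * pct / 100
Substituting: Enzyme = 24.0850 * 1.9550 / 100
Result: 0.4709 kg


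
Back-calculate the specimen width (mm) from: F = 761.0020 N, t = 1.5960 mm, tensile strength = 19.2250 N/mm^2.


Formula: w = F / (TS * t)
Substituting: w = 761.0020 / (19.2250 * 1.5960)
Result: 24.8020 mm


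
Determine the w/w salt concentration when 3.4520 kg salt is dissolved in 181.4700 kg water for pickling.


Formula: Conc = salt / (water + salt) * 100
Substituting: Conc = 3.4520 / (181.4700 + 3.4520) * 100
Result: 1.8667 %


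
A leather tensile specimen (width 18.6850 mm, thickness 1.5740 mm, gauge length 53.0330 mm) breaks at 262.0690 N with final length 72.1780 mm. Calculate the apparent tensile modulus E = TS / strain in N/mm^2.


TS = F / (w * t) = 262.0690 / (18.6850 * 1.5740) = 8.9108 N/mm^2
strain = (Lf - L0) / L0 = (72.1780 - 53.0330) / 53.0330 = 0.3610
E = TS / strain = 8.9108 / 0.3610 = 24.6836 N/mm^2


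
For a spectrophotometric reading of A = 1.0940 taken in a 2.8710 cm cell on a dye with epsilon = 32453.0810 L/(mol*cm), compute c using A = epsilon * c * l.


Formula: c = A / (epsilon * l)
Substituting: c = 1.0940 / (32453.0810 * 2.8710)
Result: 1.1742e-05 mol/L


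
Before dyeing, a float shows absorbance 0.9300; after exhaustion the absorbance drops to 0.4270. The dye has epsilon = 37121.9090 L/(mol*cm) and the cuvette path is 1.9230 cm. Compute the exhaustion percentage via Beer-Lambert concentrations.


c_initial = A_i / (epsilon * l) = 0.9300 / (37121.9090 * 1.9230) = 1.3028e-05 mol/L
c_final = A_f / (epsilon * l) = 0.4270 / (37121.9090 * 1.9230) = 5.9816e-06 mol/L
Exhaustion = (c_initial - c_final) / c_initial * 100 = (1.3028e-05 - 5.9816e-06) / 1.3028e-05 * 100 = 54.0860 %


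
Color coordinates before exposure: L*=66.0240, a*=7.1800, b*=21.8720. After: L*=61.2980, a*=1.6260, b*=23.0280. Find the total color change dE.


dL = -4.7260, da = -5.5540, db = 1.1560
dE = sqrt((-4.7260)^2 + (-5.5540)^2 + 1.1560^2) = 7.3837


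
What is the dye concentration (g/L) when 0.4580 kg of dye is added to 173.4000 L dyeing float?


Formula: Conc = dye_mass(kg) / volume(L) * 1000
Substituting: Conc = 0.4580 / 173.4000 * 1000
Result: 2.6413 g/L


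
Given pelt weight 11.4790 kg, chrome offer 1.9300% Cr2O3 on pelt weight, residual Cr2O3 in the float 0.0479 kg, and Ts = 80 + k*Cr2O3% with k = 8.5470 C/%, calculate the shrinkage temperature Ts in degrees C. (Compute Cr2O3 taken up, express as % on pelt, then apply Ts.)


Offered = pelt * offer_pct / 100 = 11.4790 * 1.9300 / 100 = 0.2215 kg
Uptake = offered - residual = 0.2215 - 0.0479 = 0.1736 kg
Cr2O3% on pelt = uptake / pelt * 100 = 0.1736 / 11.4790 * 100 = 1.5127 %
Ts = 80 + k * Cr2O3% = 80 + 8.5470 * 1.5127 = 92.9292 C


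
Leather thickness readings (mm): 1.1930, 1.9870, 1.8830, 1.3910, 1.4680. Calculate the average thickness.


Formula: Average = sum / n
Substituting: Average = 7.9220 / 5
Result: 1.5844 mm


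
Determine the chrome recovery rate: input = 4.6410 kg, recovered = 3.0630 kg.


Formula: Recovery = recovered / input * 100
Substituting: Recovery = 3.0630 / 4.6410 * 100
Result: 65.9987 %


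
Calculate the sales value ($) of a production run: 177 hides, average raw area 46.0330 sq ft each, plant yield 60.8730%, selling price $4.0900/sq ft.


Raw_total = N * avg_area = 177 * 46.0330 = 8147.8410 sq ft
Finished = Raw_total * yield / 100 = 8147.8410 * 60.8730 / 100 = 4959.8353 sq ft
Value = Finished * price = 4959.8353 * 4.0900 = 20285.7262 $


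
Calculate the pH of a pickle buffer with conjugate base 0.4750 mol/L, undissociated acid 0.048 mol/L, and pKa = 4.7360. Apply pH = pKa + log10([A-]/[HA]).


ratio = [A-] / [HA] = 0.4750 / 0.048 = 9.8958
log10(ratio) = 0.9955
pH = pKa + log10(ratio) = 4.7360 + 0.9955 = 5.7315


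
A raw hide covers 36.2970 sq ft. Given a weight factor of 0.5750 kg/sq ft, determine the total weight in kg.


Formula: Weight = area * weight_per_sqft
Substituting: Weight = 36.2970 * 0.5750
Result: 20.8708 kg


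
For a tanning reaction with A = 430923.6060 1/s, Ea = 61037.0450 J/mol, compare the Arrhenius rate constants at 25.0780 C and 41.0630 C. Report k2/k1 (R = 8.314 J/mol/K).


T1 = 25.0780 + 273.15 = 298.2280 K; T2 = 41.0630 + 273.15 = 314.2130 K
k1 = A * exp(-Ea/(R*T1)) = 430923.6060 * exp(-61037.0450/(8.314*298.2280)) = 8.7776e-06 1/s
k2 = A * exp(-Ea/(R*T2)) = 430923.6060 * exp(-61037.0450/(8.314*314.2130)) = 3.0709e-05 1/s
k2/k1 = 3.0709e-05 / 8.7776e-06 = 3.4985


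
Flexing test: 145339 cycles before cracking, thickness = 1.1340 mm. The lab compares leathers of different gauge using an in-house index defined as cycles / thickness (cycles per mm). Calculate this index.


Formula: Index = cycles / thickness
Substituting: Index = 145339 / 1.1340
Result: 128164.9030 cycles/mm


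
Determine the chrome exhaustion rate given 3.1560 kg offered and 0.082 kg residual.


Formula: Uptake = (offered - residual) / offered * 100
Substituting: Uptake = (3.1560 - 0.082) / 3.1560 * 100
Result: 97.4018 %


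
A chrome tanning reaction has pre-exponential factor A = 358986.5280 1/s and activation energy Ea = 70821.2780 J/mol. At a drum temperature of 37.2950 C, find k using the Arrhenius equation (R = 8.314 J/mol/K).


T_K = T_C + 273.15 = 37.2950 + 273.15 = 310.4450 K
exponent = -Ea / (R * T_K) = -70821.2780 / (8.314 * 310.4450) = -27.4390
k = A * exp(exponent) = 358986.5280 * exp(-27.4390) = 4.3496e-07 1/s


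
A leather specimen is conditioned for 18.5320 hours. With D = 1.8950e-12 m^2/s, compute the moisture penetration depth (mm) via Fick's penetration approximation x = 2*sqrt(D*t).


t = 18.5320 hr * 3600 = 66715.2000 s
D * t = 1.8950e-12 * 66715.2000 = 1.2643e-07
x = 2 * sqrt(D*t) = 2 * sqrt(1.2643e-07) = 7.1113e-04 m = 0.7111 mm


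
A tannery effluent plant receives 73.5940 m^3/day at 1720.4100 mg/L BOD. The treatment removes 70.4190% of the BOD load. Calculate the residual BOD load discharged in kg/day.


Load_in = volume * conc / 1000 = 73.5940 * 1720.4100 / 1000 = 126.6119 kg/day
Removed = Load_in * eff / 100 = 126.6119 * 70.4190 / 100 = 89.1588 kg/day
Load_out = Load_in - Removed = 126.6119 - 89.1588 = 37.4531 kg/day


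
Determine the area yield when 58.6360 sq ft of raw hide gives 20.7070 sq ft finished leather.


Formula: Yield = finished / raw * 100
Substituting: Yield = 20.7070 / 58.6360 * 100
Result: 35.3145 %


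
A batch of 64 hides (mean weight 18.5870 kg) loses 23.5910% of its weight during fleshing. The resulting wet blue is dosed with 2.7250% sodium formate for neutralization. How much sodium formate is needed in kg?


Total_raw = N * avg_wt = 64 * 18.5870 = 1189.5680 kg
Substrate = Total_raw * (1 - loss/100) = 1189.5680 * (1 - 23.5910/100) = 908.9370 kg
Neutralizer = Substrate * pct / 100 = 908.9370 * 2.7250 / 100 = 24.7685 kg


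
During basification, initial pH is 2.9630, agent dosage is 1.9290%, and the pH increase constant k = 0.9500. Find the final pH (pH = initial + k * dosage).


Formula: pH_final = pH_initial + k * base_pct
Substituting: pH_final = 2.9630 + 0.9500 * 1.9290
Result: 4.7956


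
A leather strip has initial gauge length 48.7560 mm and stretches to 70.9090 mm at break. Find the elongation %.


Formula: Elongation = (Lf - L0) / L0 * 100
Substituting: Elongation = (70.9090 - 48.7560) / 48.7560 * 100
Result: 45.4365 %


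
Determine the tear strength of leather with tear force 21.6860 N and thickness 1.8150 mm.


Formula: Tear strength = force / thickness
Substituting: Tear strength = 21.6860 / 1.8150
Result: 11.9482 N/mm


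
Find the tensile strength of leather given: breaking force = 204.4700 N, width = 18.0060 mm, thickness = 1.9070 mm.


Formula: TS = force / (width * thickness)
Substituting: TS = 204.4700 / (18.0060 * 1.9070)
Result: 5.9547 N/mm^2


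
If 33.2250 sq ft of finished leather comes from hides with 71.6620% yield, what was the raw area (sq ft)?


Formula: raw = finished * 100 / yield
Substituting: raw = 33.2250 * 100 / 71.6620
Result: 46.3635 sq ft


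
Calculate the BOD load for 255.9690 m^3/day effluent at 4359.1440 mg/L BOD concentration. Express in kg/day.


Formula: BOD_load = volume * conc / 1000
Substituting: BOD_load = 255.9690 * 4359.1440 / 1000
Result: 1115.8057 kg/day


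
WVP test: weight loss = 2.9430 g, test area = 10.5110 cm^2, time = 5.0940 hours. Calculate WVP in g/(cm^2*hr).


Formula: WVP = loss / (area * time)
Substituting: WVP = 2.9430 / (10.5110 * 5.0940)
Result: 0.0549651 g/(cm^2*hr)


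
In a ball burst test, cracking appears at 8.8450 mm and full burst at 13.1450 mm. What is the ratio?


Formula: Ratio = crack / burst
Substituting: Ratio = 8.8450 / 13.1450
Result: 0.6729


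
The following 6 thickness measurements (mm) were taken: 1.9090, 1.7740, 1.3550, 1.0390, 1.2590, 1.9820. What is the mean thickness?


Formula: Average = sum / n
Substituting: Average = 9.3180 / 6
Result: 1.5530 mm


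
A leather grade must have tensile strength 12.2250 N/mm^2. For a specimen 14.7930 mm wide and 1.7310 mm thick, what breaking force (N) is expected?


Formula: F = TS * w * t
Substituting: F = 12.2250 * 14.7930 * 1.7310
Result: 313.0417 N


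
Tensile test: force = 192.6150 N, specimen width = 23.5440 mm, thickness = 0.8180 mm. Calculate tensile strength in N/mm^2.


Formula: TS = force / (width * thickness)
Substituting: TS = 192.6150 / (23.5440 * 0.8180)
Result: 10.0013 N/mm^2


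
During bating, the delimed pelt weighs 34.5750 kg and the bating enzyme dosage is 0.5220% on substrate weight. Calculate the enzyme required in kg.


Formula: Enzyme = substrate * pct / 100
Substituting: Enzyme = 34.5750 * 0.5220 / 100
Result: 0.1805 kg


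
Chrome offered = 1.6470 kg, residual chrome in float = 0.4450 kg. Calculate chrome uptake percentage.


Formula: Uptake = (offered - residual) / offered * 100
Substituting: Uptake = (1.6470 - 0.4450) / 1.6470 * 100
Result: 72.9812 %


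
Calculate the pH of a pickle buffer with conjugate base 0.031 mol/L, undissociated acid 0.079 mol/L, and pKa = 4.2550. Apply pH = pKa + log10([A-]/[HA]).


ratio = [A-] / [HA] = 0.031 / 0.079 = 0.3924
log10(ratio) = -0.4063
pH = pKa + log10(ratio) = 4.2550 - 0.4063 = 3.8487


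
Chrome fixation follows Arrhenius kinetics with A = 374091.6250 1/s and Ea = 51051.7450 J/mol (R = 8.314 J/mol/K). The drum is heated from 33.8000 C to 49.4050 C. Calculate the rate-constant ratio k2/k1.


T1 = 33.8000 + 273.15 = 306.9500 K; T2 = 49.4050 + 273.15 = 322.5550 K
k1 = A * exp(-Ea/(R*T1)) = 374091.6250 * exp(-51051.7450/(8.314*306.9500)) = 7.6741e-04 1/s
k2 = A * exp(-Ea/(R*T2)) = 374091.6250 * exp(-51051.7450/(8.314*322.5550)) = 0.00201998 1/s
k2/k1 = 0.00201998 / 7.6741e-04 = 2.6322


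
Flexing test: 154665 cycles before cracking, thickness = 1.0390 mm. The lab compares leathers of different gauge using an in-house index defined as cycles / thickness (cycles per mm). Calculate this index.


Formula: Index = cycles / thickness
Substituting: Index = 154665 / 1.0390
Result: 148859.4803 cycles/mm


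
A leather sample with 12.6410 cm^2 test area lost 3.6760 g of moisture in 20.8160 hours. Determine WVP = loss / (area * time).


Formula: WVP = loss / (area * time)
Substituting: WVP = 3.6760 / (12.6410 * 20.8160)
Result: 0.01397 g/(cm^2*hr)


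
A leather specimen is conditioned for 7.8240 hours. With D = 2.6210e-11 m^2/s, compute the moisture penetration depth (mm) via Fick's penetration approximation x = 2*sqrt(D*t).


t = 7.8240 hr * 3600 = 28166.4000 s
D * t = 2.6210e-11 * 28166.4000 = 7.3824e-07
x = 2 * sqrt(D*t) = 2 * sqrt(7.3824e-07) = 0.00171842 m = 1.7184 mm


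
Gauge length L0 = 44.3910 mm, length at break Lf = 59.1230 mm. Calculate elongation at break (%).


Formula: Elongation = (Lf - L0) / L0 * 100
Substituting: Elongation = (59.1230 - 44.3910) / 44.3910 * 100
Result: 33.1869 %


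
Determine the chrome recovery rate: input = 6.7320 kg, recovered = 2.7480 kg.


Formula: Recovery = recovered / input * 100
Substituting: Recovery = 2.7480 / 6.7320 * 100
Result: 40.8200 %


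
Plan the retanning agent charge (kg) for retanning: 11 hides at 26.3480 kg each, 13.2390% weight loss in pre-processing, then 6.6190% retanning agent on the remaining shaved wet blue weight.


Total_raw = N * avg_wt = 11 * 26.3480 = 289.8280 kg
Substrate = Total_raw * (1 - loss/100) = 289.8280 * (1 - 13.2390/100) = 251.4577 kg
Retan = Substrate * pct / 100 = 251.4577 * 6.6190 / 100 = 16.6440 kg


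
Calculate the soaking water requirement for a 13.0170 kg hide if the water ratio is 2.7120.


Formula: Water = hide_weight * ratio
Substituting: Water = 13.0170 * 2.7120
Result: 35.3021 kg


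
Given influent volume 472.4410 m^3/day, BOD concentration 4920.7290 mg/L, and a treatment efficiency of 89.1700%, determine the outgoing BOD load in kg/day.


Load_in = volume * conc / 1000 = 472.4410 * 4920.7290 / 1000 = 2324.7541 kg/day
Removed = Load_in * eff / 100 = 2324.7541 * 89.1700 / 100 = 2072.9833 kg/day
Load_out = Load_in - Removed = 2324.7541 - 2072.9833 = 251.7709 kg/day


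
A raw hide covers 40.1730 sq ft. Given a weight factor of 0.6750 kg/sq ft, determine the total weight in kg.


Formula: Weight = area * weight_per_sqft
Substituting: Weight = 40.1730 * 0.6750
Result: 27.1168 kg


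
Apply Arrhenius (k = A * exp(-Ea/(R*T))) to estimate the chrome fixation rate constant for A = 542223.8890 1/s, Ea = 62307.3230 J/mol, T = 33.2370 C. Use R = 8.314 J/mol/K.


T_K = T_C + 273.15 = 33.2370 + 273.15 = 306.3870 K
exponent = -Ea / (R * T_K) = -62307.3230 / (8.314 * 306.3870) = -24.4601
k = A * exp(exponent) = 542223.8890 * exp(-24.4601) = 1.2921e-05 1/s


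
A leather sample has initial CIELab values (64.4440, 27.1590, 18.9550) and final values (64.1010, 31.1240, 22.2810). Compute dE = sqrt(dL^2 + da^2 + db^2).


dL = -0.3430, da = 3.9650, db = 3.3260
dE = sqrt((-0.3430)^2 + 3.9650^2 + 3.3260^2) = 5.1866


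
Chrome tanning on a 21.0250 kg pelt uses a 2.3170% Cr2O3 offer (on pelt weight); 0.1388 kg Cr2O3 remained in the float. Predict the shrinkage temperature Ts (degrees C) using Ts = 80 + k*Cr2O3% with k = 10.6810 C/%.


Offered = pelt * offer_pct / 100 = 21.0250 * 2.3170 / 100 = 0.4871 kg
Uptake = offered - residual = 0.4871 - 0.1388 = 0.3483 kg
Cr2O3% on pelt = uptake / pelt * 100 = 0.3483 / 21.0250 * 100 = 1.6568 %
Ts = 80 + k * Cr2O3% = 80 + 10.6810 * 1.6568 = 97.6966 C


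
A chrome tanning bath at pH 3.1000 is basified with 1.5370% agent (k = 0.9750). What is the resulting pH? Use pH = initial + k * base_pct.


Formula: pH_final = pH_initial + k * base_pct
Substituting: pH_final = 3.1000 + 0.9750 * 1.5370
Result: 4.5986


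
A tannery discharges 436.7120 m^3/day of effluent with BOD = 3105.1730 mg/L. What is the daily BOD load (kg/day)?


Formula: BOD_load = volume * conc / 1000
Substituting: BOD_load = 436.7120 * 3105.1730 / 1000
Result: 1356.0663 kg/day


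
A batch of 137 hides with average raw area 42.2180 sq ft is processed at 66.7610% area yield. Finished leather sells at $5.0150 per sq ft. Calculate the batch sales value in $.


Raw_total = N * avg_area = 137 * 42.2180 = 5783.8660 sq ft
Finished = Raw_total * yield / 100 = 5783.8660 * 66.7610 / 100 = 3861.3668 sq ft
Value = Finished * price = 3861.3668 * 5.0150 = 19364.7544 $


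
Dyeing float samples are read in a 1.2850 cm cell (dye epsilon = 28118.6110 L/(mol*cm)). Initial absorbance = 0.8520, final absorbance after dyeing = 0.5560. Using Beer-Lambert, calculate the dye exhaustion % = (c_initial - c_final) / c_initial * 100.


c_initial = A_i / (epsilon * l) = 0.8520 / (28118.6110 * 1.2850) = 2.3580e-05 mol/L
c_final = A_f / (epsilon * l) = 0.5560 / (28118.6110 * 1.2850) = 1.5388e-05 mol/L
Exhaustion = (c_initial - c_final) / c_initial * 100 = (2.3580e-05 - 1.5388e-05) / 2.3580e-05 * 100 = 34.7418 %


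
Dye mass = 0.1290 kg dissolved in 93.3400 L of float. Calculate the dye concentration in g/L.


Formula: Conc = dye_mass(kg) / volume(L) * 1000
Substituting: Conc = 0.1290 / 93.3400 * 1000
Result: 1.3820 g/L


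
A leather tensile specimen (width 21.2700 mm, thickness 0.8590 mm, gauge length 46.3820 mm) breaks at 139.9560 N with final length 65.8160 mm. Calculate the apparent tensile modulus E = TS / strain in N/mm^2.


TS = F / (w * t) = 139.9560 / (21.2700 * 0.8590) = 7.6600 N/mm^2
strain = (Lf - L0) / L0 = (65.8160 - 46.3820) / 46.3820 = 0.4190
E = TS / strain = 7.6600 / 0.4190 = 18.2818 N/mm^2


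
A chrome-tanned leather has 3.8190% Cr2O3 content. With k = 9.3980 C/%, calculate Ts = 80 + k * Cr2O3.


Formula: Ts = 80 + k * Cr2O3
Substituting: Ts = 80 + 9.3980 * 3.8190
Result: 115.8910 C


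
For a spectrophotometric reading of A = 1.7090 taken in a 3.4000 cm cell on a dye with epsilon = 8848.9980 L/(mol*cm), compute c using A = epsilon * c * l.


Formula: c = A / (epsilon * l)
Substituting: c = 1.7090 / (8848.9980 * 3.4000)
Result: 5.6803e-05 mol/L


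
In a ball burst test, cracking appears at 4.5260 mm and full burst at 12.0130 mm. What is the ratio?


Formula: Ratio = crack / burst
Substituting: Ratio = 4.5260 / 12.0130
Result: 0.3768


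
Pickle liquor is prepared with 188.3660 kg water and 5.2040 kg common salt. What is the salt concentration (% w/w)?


Formula: Conc = salt / (water + salt) * 100
Substituting: Conc = 5.2040 / (188.3660 + 5.2040) * 100
Result: 2.6884 %


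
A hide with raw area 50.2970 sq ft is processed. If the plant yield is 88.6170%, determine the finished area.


Formula: finished = raw * yield / 100
Substituting: finished = 50.2970 * 88.6170 / 100
Result: 44.5717 sq ft


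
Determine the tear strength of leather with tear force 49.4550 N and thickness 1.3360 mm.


Formula: Tear strength = force / thickness
Substituting: Tear strength = 49.4550 / 1.3360
Result: 37.0172 N/mm


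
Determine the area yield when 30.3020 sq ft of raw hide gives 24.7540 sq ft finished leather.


Formula: Yield = finished / raw * 100
Substituting: Yield = 24.7540 / 30.3020 * 100
Result: 81.6910 %


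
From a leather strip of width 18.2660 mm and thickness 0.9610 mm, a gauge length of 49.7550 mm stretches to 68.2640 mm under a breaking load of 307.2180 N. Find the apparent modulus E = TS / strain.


TS = F / (w * t) = 307.2180 / (18.2660 * 0.9610) = 17.5017 N/mm^2
strain = (Lf - L0) / L0 = (68.2640 - 49.7550) / 49.7550 = 0.3720
E = TS / strain = 17.5017 / 0.3720 = 47.0472 N/mm^2


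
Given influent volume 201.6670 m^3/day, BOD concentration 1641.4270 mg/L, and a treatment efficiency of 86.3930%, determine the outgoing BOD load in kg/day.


Load_in = volume * conc / 1000 = 201.6670 * 1641.4270 / 1000 = 331.0217 kg/day
Removed = Load_in * eff / 100 = 331.0217 * 86.3930 / 100 = 285.9795 kg/day
Load_out = Load_in - Removed = 331.0217 - 285.9795 = 45.0421 kg/day


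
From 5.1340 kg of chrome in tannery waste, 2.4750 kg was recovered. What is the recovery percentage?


Formula: Recovery = recovered / input * 100
Substituting: Recovery = 2.4750 / 5.1340 * 100
Result: 48.2080 %


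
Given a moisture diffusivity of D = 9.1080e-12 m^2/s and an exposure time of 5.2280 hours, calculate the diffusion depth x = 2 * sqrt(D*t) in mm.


t = 5.2280 hr * 3600 = 18820.8000 s
D * t = 9.1080e-12 * 18820.8000 = 1.7142e-07
x = 2 * sqrt(D*t) = 2 * sqrt(1.7142e-07) = 8.2806e-04 m = 0.8281 mm


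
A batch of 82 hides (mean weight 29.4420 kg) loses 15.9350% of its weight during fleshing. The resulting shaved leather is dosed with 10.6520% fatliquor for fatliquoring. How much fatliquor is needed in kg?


Total_raw = N * avg_wt = 82 * 29.4420 = 2414.2440 kg
Substrate = Total_raw * (1 - loss/100) = 2414.2440 * (1 - 15.9350/100) = 2029.5342 kg
Fat = Substrate * pct / 100 = 2029.5342 * 10.6520 / 100 = 216.1860 kg


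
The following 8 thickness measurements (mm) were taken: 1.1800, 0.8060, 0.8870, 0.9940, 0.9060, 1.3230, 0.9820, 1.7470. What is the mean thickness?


Formula: Average = sum / n
Substituting: Average = 8.8250 / 8
Result: 1.1031 mm


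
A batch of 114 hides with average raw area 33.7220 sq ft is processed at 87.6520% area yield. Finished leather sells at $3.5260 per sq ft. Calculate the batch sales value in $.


Raw_total = N * avg_area = 114 * 33.7220 = 3844.3080 sq ft
Finished = Raw_total * yield / 100 = 3844.3080 * 87.6520 / 100 = 3369.6128 sq ft
Value = Finished * price = 3369.6128 * 3.5260 = 11881.2549 $


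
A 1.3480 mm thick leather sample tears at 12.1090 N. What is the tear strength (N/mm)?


Formula: Tear strength = force / thickness
Substituting: Tear strength = 12.1090 / 1.3480
Result: 8.9829 N/mm


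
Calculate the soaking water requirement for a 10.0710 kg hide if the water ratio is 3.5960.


Formula: Water = hide_weight * ratio
Substituting: Water = 10.0710 * 3.5960
Result: 36.2153 kg


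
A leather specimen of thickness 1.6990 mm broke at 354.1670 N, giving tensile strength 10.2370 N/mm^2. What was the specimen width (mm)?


Formula: w = F / (TS * t)
Substituting: w = 354.1670 / (10.2370 * 1.6990)
Result: 20.3630 mm


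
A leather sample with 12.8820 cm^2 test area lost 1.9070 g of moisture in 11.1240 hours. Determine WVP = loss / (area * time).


Formula: WVP = loss / (area * time)
Substituting: WVP = 1.9070 / (12.8820 * 11.1240)
Result: 0.0133078 g/(cm^2*hr)


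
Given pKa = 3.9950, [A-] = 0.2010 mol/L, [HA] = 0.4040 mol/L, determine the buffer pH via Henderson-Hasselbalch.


ratio = [A-] / [HA] = 0.2010 / 0.4040 = 0.4975
log10(ratio) = -0.3032
pH = pKa + log10(ratio) = 3.9950 - 0.3032 = 3.6918


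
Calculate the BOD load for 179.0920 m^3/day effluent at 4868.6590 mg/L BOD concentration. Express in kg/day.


Formula: BOD_load = volume * conc / 1000
Substituting: BOD_load = 179.0920 * 4868.6590 / 1000
Result: 871.9379 kg/day


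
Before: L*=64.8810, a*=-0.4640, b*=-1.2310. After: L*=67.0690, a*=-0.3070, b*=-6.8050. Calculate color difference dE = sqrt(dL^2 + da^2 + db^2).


dL = 2.1880, da = 0.1570, db = -5.5740
dE = sqrt(2.1880^2 + 0.1570^2 + (-5.5740)^2) = 5.9901


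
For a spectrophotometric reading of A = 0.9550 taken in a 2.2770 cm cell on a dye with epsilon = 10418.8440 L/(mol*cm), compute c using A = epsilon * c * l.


Formula: c = A / (epsilon * l)
Substituting: c = 0.9550 / (10418.8440 * 2.2770)
Result: 4.0255e-05 mol/L


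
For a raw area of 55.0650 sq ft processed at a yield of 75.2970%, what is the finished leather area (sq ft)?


Formula: finished = raw * yield / 100
Substituting: finished = 55.0650 * 75.2970 / 100
Result: 41.4623 sq ft


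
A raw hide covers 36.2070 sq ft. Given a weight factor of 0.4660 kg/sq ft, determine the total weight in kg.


Formula: Weight = area * weight_per_sqft
Substituting: Weight = 36.2070 * 0.4660
Result: 16.8725 kg


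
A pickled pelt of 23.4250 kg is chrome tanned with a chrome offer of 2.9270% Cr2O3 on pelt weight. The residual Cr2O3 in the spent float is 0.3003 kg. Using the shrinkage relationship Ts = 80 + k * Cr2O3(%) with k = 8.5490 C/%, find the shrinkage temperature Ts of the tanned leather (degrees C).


Offered = pelt * offer_pct / 100 = 23.4250 * 2.9270 / 100 = 0.6856 kg
Uptake = offered - residual = 0.6856 - 0.3003 = 0.3853 kg
Cr2O3% on pelt = uptake / pelt * 100 = 0.3853 / 23.4250 * 100 = 1.6450 %
Ts = 80 + k * Cr2O3% = 80 + 8.5490 * 1.6450 = 94.0634 C


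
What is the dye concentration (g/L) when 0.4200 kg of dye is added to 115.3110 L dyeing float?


Formula: Conc = dye_mass(kg) / volume(L) * 1000
Substituting: Conc = 0.4200 / 115.3110 * 1000
Result: 3.6423 g/L


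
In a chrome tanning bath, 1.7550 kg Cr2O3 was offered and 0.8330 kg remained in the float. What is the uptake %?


Formula: Uptake = (offered - residual) / offered * 100
Substituting: Uptake = (1.7550 - 0.8330) / 1.7550 * 100
Result: 52.5356 %


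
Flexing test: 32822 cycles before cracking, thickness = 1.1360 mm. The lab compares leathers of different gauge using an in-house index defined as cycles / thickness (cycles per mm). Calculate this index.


Formula: Index = cycles / thickness
Substituting: Index = 32822 / 1.1360
Result: 28892.6056 cycles/mm


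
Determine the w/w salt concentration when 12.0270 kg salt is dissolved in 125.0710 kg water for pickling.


Formula: Conc = salt / (water + salt) * 100
Substituting: Conc = 12.0270 / (125.0710 + 12.0270) * 100
Result: 8.7726 %


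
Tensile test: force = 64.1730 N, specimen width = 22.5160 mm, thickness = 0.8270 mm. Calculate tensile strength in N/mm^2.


Formula: TS = force / (width * thickness)
Substituting: TS = 64.1730 / (22.5160 * 0.8270)
Result: 3.4463 N/mm^2


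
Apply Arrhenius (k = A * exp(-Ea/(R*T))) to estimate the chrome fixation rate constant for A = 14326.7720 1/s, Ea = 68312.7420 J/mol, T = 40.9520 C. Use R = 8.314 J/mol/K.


T_K = T_C + 273.15 = 40.9520 + 273.15 = 314.1020 K
exponent = -Ea / (R * T_K) = -68312.7420 / (8.314 * 314.1020) = -26.1590
k = A * exp(exponent) = 14326.7720 * exp(-26.1590) = 6.2437e-08 1/s
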